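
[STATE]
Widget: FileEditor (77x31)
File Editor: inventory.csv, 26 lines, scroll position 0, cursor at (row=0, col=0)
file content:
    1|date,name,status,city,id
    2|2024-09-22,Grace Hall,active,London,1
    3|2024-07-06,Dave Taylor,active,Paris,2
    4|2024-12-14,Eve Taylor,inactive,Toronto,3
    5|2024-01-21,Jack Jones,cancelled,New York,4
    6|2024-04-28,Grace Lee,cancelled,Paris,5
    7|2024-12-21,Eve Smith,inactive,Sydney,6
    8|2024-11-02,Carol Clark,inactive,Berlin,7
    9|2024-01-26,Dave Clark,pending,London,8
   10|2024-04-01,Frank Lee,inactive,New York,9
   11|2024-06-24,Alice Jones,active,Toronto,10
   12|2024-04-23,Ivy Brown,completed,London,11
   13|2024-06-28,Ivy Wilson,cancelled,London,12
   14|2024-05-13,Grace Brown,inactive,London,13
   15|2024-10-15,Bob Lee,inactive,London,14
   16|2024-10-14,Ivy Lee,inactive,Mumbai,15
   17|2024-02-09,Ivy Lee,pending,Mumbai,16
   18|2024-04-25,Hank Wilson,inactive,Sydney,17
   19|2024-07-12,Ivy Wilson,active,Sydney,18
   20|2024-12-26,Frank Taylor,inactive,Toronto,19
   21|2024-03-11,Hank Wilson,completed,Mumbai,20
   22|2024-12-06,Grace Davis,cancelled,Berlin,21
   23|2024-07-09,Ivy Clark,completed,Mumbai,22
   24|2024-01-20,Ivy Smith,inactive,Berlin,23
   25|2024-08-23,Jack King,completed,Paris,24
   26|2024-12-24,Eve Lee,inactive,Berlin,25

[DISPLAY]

█ate,name,status,city,id                                                    ▲
2024-09-22,Grace Hall,active,London,1                                       █
2024-07-06,Dave Taylor,active,Paris,2                                       ░
2024-12-14,Eve Taylor,inactive,Toronto,3                                    ░
2024-01-21,Jack Jones,cancelled,New York,4                                  ░
2024-04-28,Grace Lee,cancelled,Paris,5                                      ░
2024-12-21,Eve Smith,inactive,Sydney,6                                      ░
2024-11-02,Carol Clark,inactive,Berlin,7                                    ░
2024-01-26,Dave Clark,pending,London,8                                      ░
2024-04-01,Frank Lee,inactive,New York,9                                    ░
2024-06-24,Alice Jones,active,Toronto,10                                    ░
2024-04-23,Ivy Brown,completed,London,11                                    ░
2024-06-28,Ivy Wilson,cancelled,London,12                                   ░
2024-05-13,Grace Brown,inactive,London,13                                   ░
2024-10-15,Bob Lee,inactive,London,14                                       ░
2024-10-14,Ivy Lee,inactive,Mumbai,15                                       ░
2024-02-09,Ivy Lee,pending,Mumbai,16                                        ░
2024-04-25,Hank Wilson,inactive,Sydney,17                                   ░
2024-07-12,Ivy Wilson,active,Sydney,18                                      ░
2024-12-26,Frank Taylor,inactive,Toronto,19                                 ░
2024-03-11,Hank Wilson,completed,Mumbai,20                                  ░
2024-12-06,Grace Davis,cancelled,Berlin,21                                  ░
2024-07-09,Ivy Clark,completed,Mumbai,22                                    ░
2024-01-20,Ivy Smith,inactive,Berlin,23                                     ░
2024-08-23,Jack King,completed,Paris,24                                     ░
2024-12-24,Eve Lee,inactive,Berlin,25                                       ░
                                                                            ░
                                                                            ░
                                                                            ░
                                                                            ░
                                                                            ▼


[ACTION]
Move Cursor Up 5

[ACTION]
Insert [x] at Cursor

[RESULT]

x█ate,name,status,city,id                                                   ▲
2024-09-22,Grace Hall,active,London,1                                       █
2024-07-06,Dave Taylor,active,Paris,2                                       ░
2024-12-14,Eve Taylor,inactive,Toronto,3                                    ░
2024-01-21,Jack Jones,cancelled,New York,4                                  ░
2024-04-28,Grace Lee,cancelled,Paris,5                                      ░
2024-12-21,Eve Smith,inactive,Sydney,6                                      ░
2024-11-02,Carol Clark,inactive,Berlin,7                                    ░
2024-01-26,Dave Clark,pending,London,8                                      ░
2024-04-01,Frank Lee,inactive,New York,9                                    ░
2024-06-24,Alice Jones,active,Toronto,10                                    ░
2024-04-23,Ivy Brown,completed,London,11                                    ░
2024-06-28,Ivy Wilson,cancelled,London,12                                   ░
2024-05-13,Grace Brown,inactive,London,13                                   ░
2024-10-15,Bob Lee,inactive,London,14                                       ░
2024-10-14,Ivy Lee,inactive,Mumbai,15                                       ░
2024-02-09,Ivy Lee,pending,Mumbai,16                                        ░
2024-04-25,Hank Wilson,inactive,Sydney,17                                   ░
2024-07-12,Ivy Wilson,active,Sydney,18                                      ░
2024-12-26,Frank Taylor,inactive,Toronto,19                                 ░
2024-03-11,Hank Wilson,completed,Mumbai,20                                  ░
2024-12-06,Grace Davis,cancelled,Berlin,21                                  ░
2024-07-09,Ivy Clark,completed,Mumbai,22                                    ░
2024-01-20,Ivy Smith,inactive,Berlin,23                                     ░
2024-08-23,Jack King,completed,Paris,24                                     ░
2024-12-24,Eve Lee,inactive,Berlin,25                                       ░
                                                                            ░
                                                                            ░
                                                                            ░
                                                                            ░
                                                                            ▼


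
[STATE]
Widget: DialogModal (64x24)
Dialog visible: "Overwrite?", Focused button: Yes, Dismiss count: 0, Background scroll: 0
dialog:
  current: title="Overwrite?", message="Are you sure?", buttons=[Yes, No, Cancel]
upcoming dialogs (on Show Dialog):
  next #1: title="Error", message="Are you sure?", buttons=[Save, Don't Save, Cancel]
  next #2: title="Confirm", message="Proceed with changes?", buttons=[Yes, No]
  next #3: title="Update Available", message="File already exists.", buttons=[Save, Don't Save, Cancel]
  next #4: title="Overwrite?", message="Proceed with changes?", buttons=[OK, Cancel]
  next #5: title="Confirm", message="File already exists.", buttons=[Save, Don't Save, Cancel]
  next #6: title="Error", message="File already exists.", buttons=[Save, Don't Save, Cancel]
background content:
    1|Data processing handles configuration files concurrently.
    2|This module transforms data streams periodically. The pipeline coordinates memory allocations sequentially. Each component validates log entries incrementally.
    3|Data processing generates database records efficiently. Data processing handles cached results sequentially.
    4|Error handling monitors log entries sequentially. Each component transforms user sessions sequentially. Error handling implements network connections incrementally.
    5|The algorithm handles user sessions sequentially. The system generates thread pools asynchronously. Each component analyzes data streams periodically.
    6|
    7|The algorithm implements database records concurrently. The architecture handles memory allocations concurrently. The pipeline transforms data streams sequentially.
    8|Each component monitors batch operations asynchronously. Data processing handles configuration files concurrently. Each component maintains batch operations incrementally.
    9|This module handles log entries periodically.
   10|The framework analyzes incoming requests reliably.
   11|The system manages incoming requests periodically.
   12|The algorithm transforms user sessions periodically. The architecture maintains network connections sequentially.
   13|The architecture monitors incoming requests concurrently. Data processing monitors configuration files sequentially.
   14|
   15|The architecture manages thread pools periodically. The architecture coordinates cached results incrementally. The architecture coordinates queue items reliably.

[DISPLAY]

Data processing handles configuration files concurrently.       
This module transforms data streams periodically. The pipeline c
Data processing generates database records efficiently. Data pro
Error handling monitors log entries sequentially. Each component
The algorithm handles user sessions sequentially. The system gen
                                                                
The algorithm implements database records concurrently. The arch
Each component monitors batch operations asynchronously. Data pr
This module handles log entries periodically.                   
The framework analyz┌─────────────────────┐liably.              
The system manages i│      Overwrite?     │ically.              
The algorithm transf│    Are you sure?    │odically. The archite
The architecture mon│ [Yes]  No   Cancel  │ concurrently. Data p
                    └─────────────────────┘                     
The architecture manages thread pools periodically. The architec
                                                                
                                                                
                                                                
                                                                
                                                                
                                                                
                                                                
                                                                
                                                                


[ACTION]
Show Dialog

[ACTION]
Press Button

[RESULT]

Data processing handles configuration files concurrently.       
This module transforms data streams periodically. The pipeline c
Data processing generates database records efficiently. Data pro
Error handling monitors log entries sequentially. Each component
The algorithm handles user sessions sequentially. The system gen
                                                                
The algorithm implements database records concurrently. The arch
Each component monitors batch operations asynchronously. Data pr
This module handles log entries periodically.                   
The framework analyzes incoming requests reliably.              
The system manages incoming requests periodically.              
The algorithm transforms user sessions periodically. The archite
The architecture monitors incoming requests concurrently. Data p
                                                                
The architecture manages thread pools periodically. The architec
                                                                
                                                                
                                                                
                                                                
                                                                
                                                                
                                                                
                                                                
                                                                


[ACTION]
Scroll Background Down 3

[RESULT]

Error handling monitors log entries sequentially. Each component
The algorithm handles user sessions sequentially. The system gen
                                                                
The algorithm implements database records concurrently. The arch
Each component monitors batch operations asynchronously. Data pr
This module handles log entries periodically.                   
The framework analyzes incoming requests reliably.              
The system manages incoming requests periodically.              
The algorithm transforms user sessions periodically. The archite
The architecture monitors incoming requests concurrently. Data p
                                                                
The architecture manages thread pools periodically. The architec
                                                                
                                                                
                                                                
                                                                
                                                                
                                                                
                                                                
                                                                
                                                                
                                                                
                                                                
                                                                


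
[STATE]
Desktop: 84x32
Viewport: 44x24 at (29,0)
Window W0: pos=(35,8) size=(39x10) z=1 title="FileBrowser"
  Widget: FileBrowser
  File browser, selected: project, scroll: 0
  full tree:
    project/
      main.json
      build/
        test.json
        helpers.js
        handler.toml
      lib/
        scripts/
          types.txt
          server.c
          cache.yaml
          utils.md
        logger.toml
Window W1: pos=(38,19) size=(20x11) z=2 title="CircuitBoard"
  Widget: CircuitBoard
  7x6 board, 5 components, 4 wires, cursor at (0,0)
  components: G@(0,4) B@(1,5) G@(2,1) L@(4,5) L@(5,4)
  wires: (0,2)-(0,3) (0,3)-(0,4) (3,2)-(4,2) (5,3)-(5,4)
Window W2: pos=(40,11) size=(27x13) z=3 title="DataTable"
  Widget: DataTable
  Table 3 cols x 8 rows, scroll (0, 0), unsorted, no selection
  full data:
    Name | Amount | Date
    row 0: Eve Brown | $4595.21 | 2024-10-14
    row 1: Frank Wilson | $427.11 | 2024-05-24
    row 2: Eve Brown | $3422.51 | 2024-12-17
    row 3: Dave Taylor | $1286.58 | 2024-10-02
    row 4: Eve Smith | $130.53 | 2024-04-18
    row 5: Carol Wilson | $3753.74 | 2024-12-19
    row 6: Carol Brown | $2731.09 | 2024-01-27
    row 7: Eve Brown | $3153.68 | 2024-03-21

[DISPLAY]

                                            
                                            
                                            
                                            
                                            
                                            
                                            
                                            
      ┏━━━━━━━━━━━━━━━━━━━━━━━━━━━━━━━━━━━━━
      ┃ FileBrowser                         
      ┠─────────────────────────────────────
      ┃> [-┏━━━━━━━━━━━━━━━━━━━━━━━━━┓      
      ┃    ┃ DataTable               ┃      
      ┃    ┠─────────────────────────┨      
      ┃    ┃Name        │Amount  │Dat┃      
      ┃    ┃────────────┼────────┼───┃      
      ┃    ┃Eve Brown   │$4595.21│202┃      
      ┗━━━━┃Frank Wilson│$427.11 │202┃━━━━━━
           ┃Eve Brown   │$3422.51│202┃      
         ┏━┃Dave Taylor │$1286.58│202┃      
         ┃ ┃Eve Smith   │$130.53 │202┃      
         ┠─┃Carol Wilson│$3753.74│202┃      
         ┃ ┃Carol Brown │$2731.09│202┃      
         ┃0┗━━━━━━━━━━━━━━━━━━━━━━━━━┛      


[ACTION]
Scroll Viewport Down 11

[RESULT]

      ┏━━━━━━━━━━━━━━━━━━━━━━━━━━━━━━━━━━━━━
      ┃ FileBrowser                         
      ┠─────────────────────────────────────
      ┃> [-┏━━━━━━━━━━━━━━━━━━━━━━━━━┓      
      ┃    ┃ DataTable               ┃      
      ┃    ┠─────────────────────────┨      
      ┃    ┃Name        │Amount  │Dat┃      
      ┃    ┃────────────┼────────┼───┃      
      ┃    ┃Eve Brown   │$4595.21│202┃      
      ┗━━━━┃Frank Wilson│$427.11 │202┃━━━━━━
           ┃Eve Brown   │$3422.51│202┃      
         ┏━┃Dave Taylor │$1286.58│202┃      
         ┃ ┃Eve Smith   │$130.53 │202┃      
         ┠─┃Carol Wilson│$3753.74│202┃      
         ┃ ┃Carol Brown │$2731.09│202┃      
         ┃0┗━━━━━━━━━━━━━━━━━━━━━━━━━┛      
         ┃                  ┃               
         ┃1                 ┃               
         ┃                  ┃               
         ┃2       G         ┃               
         ┃                  ┃               
         ┗━━━━━━━━━━━━━━━━━━┛               
                                            
                                            


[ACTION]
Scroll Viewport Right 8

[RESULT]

━━━━━━━━━━━━━━━━━━━━━━━━━━━━━━━━━━━━┓       
FileBrowser                         ┃       
────────────────────────────────────┨       
 [-┏━━━━━━━━━━━━━━━━━━━━━━━━━┓      ┃       
   ┃ DataTable               ┃      ┃       
   ┠─────────────────────────┨      ┃       
   ┃Name        │Amount  │Dat┃      ┃       
   ┃────────────┼────────┼───┃      ┃       
   ┃Eve Brown   │$4595.21│202┃      ┃       
━━━┃Frank Wilson│$427.11 │202┃━━━━━━┛       
   ┃Eve Brown   │$3422.51│202┃              
 ┏━┃Dave Taylor │$1286.58│202┃              
 ┃ ┃Eve Smith   │$130.53 │202┃              
 ┠─┃Carol Wilson│$3753.74│202┃              
 ┃ ┃Carol Brown │$2731.09│202┃              
 ┃0┗━━━━━━━━━━━━━━━━━━━━━━━━━┛              
 ┃                  ┃                       
 ┃1                 ┃                       
 ┃                  ┃                       
 ┃2       G         ┃                       
 ┃                  ┃                       
 ┗━━━━━━━━━━━━━━━━━━┛                       
                                            
                                            


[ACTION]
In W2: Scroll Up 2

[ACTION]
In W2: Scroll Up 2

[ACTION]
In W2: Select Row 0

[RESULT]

━━━━━━━━━━━━━━━━━━━━━━━━━━━━━━━━━━━━┓       
FileBrowser                         ┃       
────────────────────────────────────┨       
 [-┏━━━━━━━━━━━━━━━━━━━━━━━━━┓      ┃       
   ┃ DataTable               ┃      ┃       
   ┠─────────────────────────┨      ┃       
   ┃Name        │Amount  │Dat┃      ┃       
   ┃────────────┼────────┼───┃      ┃       
   ┃>ve Brown   │$4595.21│202┃      ┃       
━━━┃Frank Wilson│$427.11 │202┃━━━━━━┛       
   ┃Eve Brown   │$3422.51│202┃              
 ┏━┃Dave Taylor │$1286.58│202┃              
 ┃ ┃Eve Smith   │$130.53 │202┃              
 ┠─┃Carol Wilson│$3753.74│202┃              
 ┃ ┃Carol Brown │$2731.09│202┃              
 ┃0┗━━━━━━━━━━━━━━━━━━━━━━━━━┛              
 ┃                  ┃                       
 ┃1                 ┃                       
 ┃                  ┃                       
 ┃2       G         ┃                       
 ┃                  ┃                       
 ┗━━━━━━━━━━━━━━━━━━┛                       
                                            
                                            


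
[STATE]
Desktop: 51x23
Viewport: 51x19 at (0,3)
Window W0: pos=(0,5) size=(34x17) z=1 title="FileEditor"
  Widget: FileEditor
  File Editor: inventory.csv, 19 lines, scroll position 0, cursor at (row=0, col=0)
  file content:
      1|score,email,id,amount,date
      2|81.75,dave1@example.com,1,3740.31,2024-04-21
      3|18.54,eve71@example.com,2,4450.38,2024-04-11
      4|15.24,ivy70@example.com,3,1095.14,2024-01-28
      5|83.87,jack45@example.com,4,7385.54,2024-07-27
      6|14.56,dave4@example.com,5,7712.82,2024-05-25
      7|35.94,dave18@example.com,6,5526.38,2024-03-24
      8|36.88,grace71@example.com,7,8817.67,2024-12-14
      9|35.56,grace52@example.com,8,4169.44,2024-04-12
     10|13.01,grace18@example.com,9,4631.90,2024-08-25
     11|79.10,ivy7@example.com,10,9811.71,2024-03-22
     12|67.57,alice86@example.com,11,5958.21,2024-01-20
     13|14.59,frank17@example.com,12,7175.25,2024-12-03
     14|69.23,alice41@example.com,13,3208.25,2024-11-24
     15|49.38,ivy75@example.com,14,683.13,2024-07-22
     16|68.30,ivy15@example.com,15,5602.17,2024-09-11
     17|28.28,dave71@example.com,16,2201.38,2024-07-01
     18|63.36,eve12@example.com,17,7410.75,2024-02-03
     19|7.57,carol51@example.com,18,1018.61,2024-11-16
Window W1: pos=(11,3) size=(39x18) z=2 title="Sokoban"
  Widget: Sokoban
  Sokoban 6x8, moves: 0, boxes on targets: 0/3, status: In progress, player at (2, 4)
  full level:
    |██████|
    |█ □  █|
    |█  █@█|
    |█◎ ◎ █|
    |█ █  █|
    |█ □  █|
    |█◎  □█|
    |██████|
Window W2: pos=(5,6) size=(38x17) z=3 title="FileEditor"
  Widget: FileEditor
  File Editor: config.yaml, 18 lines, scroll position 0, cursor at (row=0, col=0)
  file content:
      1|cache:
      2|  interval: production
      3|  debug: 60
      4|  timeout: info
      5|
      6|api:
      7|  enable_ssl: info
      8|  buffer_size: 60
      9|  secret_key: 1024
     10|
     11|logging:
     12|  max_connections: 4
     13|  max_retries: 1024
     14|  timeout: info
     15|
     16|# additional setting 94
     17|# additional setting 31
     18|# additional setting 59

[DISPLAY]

           ┏━━━━━━━━━━━━━━━━━━━━━━━━━━━━━━━━━━━━━┓ 
           ┃ Sokoban                             ┃ 
┏━━━━━━━━━━┠─────────────────────────────────────┨ 
┃ Fil┏━━━━━━━━━━━━━━━━━━━━━━━━━━━━━━━━━━━━┓      ┃ 
┠────┃ FileEditor                         ┃      ┃ 
┃█cor┠────────────────────────────────────┨      ┃ 
┃81.7┃█ache:                             ▲┃      ┃ 
┃18.5┃  interval: production             █┃      ┃ 
┃15.2┃  debug: 60                        ░┃      ┃ 
┃83.8┃  timeout: info                    ░┃      ┃ 
┃14.5┃                                   ░┃      ┃ 
┃35.9┃api:                               ░┃      ┃ 
┃36.8┃  enable_ssl: info                 ░┃      ┃ 
┃35.5┃  buffer_size: 60                  ░┃      ┃ 
┃13.0┃  secret_key: 1024                 ░┃      ┃ 
┃79.1┃                                   ░┃      ┃ 
┃67.5┃logging:                           ░┃      ┃ 
┃14.5┃  max_connections: 4               ░┃━━━━━━┛ 
┗━━━━┃  max_retries: 1024                ▼┃        


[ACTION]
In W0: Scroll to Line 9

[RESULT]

           ┏━━━━━━━━━━━━━━━━━━━━━━━━━━━━━━━━━━━━━┓ 
           ┃ Sokoban                             ┃ 
┏━━━━━━━━━━┠─────────────────────────────────────┨ 
┃ Fil┏━━━━━━━━━━━━━━━━━━━━━━━━━━━━━━━━━━━━┓      ┃ 
┠────┃ FileEditor                         ┃      ┃ 
┃35.9┠────────────────────────────────────┨      ┃ 
┃36.8┃█ache:                             ▲┃      ┃ 
┃35.5┃  interval: production             █┃      ┃ 
┃13.0┃  debug: 60                        ░┃      ┃ 
┃79.1┃  timeout: info                    ░┃      ┃ 
┃67.5┃                                   ░┃      ┃ 
┃14.5┃api:                               ░┃      ┃ 
┃69.2┃  enable_ssl: info                 ░┃      ┃ 
┃49.3┃  buffer_size: 60                  ░┃      ┃ 
┃68.3┃  secret_key: 1024                 ░┃      ┃ 
┃28.2┃                                   ░┃      ┃ 
┃63.3┃logging:                           ░┃      ┃ 
┃7.57┃  max_connections: 4               ░┃━━━━━━┛ 
┗━━━━┃  max_retries: 1024                ▼┃        


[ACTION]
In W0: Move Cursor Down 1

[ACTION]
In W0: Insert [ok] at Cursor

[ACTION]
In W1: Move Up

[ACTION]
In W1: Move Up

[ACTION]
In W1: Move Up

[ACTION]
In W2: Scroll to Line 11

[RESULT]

           ┏━━━━━━━━━━━━━━━━━━━━━━━━━━━━━━━━━━━━━┓ 
           ┃ Sokoban                             ┃ 
┏━━━━━━━━━━┠─────────────────────────────────────┨ 
┃ Fil┏━━━━━━━━━━━━━━━━━━━━━━━━━━━━━━━━━━━━┓      ┃ 
┠────┃ FileEditor                         ┃      ┃ 
┃35.9┠────────────────────────────────────┨      ┃ 
┃36.8┃api:                               ▲┃      ┃ 
┃35.5┃  enable_ssl: info                 ░┃      ┃ 
┃13.0┃  buffer_size: 60                  ░┃      ┃ 
┃79.1┃  secret_key: 1024                 ░┃      ┃ 
┃67.5┃                                   ░┃      ┃ 
┃14.5┃logging:                           ░┃      ┃ 
┃69.2┃  max_connections: 4               ░┃      ┃ 
┃49.3┃  max_retries: 1024                ░┃      ┃ 
┃68.3┃  timeout: info                    ░┃      ┃ 
┃28.2┃                                   ░┃      ┃ 
┃63.3┃# additional setting 94            ░┃      ┃ 
┃7.57┃# additional setting 31            █┃━━━━━━┛ 
┗━━━━┃# additional setting 59            ▼┃        


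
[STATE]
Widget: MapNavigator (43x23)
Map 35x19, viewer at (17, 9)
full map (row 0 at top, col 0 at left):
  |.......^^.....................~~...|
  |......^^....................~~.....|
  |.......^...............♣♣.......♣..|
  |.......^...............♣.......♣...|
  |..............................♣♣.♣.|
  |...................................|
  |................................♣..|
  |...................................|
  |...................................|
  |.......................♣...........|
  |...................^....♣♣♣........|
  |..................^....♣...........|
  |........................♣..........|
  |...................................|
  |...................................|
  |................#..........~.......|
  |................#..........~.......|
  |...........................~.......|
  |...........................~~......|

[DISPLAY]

                                           
                                           
    .......^^.....................~~...    
    ......^^....................~~.....    
    .......^...............♣♣.......♣..    
    .......^...............♣.......♣...    
    ..............................♣♣.♣.    
    ...................................    
    ................................♣..    
    ...................................    
    ...................................    
    .................@.....♣...........    
    ...................^....♣♣♣........    
    ..................^....♣...........    
    ........................♣..........    
    ...................................    
    ...................................    
    ................#..........~.......    
    ................#..........~.......    
    ...........................~.......    
    ...........................~~......    
                                           
                                           


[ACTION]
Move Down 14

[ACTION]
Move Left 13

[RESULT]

                 ..........................
                 ..........................
                 .......................♣..
                 ...................^....♣♣
                 ..................^....♣..
                 ........................♣.
                 ..........................
                 ..........................
                 ................#.........
                 ................#.........
                 ..........................
                 ....@.....................
                                           
                                           
                                           
                                           
                                           
                                           
                                           
                                           
                                           
                                           
                                           


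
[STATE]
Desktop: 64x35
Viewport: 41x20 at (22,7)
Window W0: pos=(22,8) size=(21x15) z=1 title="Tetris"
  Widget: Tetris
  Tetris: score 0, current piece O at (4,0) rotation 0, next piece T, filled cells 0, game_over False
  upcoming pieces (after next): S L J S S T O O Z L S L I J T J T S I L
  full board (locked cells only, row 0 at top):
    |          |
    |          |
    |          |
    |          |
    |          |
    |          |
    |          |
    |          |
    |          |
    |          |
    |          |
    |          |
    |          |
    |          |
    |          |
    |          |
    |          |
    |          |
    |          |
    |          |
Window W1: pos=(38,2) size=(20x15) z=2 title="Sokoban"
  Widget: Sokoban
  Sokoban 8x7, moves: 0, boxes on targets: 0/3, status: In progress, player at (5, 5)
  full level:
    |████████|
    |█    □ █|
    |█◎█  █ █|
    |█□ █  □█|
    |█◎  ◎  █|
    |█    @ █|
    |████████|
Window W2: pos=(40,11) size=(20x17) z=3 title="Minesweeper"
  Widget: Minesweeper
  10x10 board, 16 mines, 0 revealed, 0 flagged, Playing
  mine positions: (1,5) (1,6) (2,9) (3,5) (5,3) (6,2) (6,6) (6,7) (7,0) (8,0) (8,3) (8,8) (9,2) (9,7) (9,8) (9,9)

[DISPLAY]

                ┃█◎█  █ █          ┃     
┏━━━━━━━━━━━━━━━┃█□ █  □█          ┃     
┃ Tetris        ┃█◎  ◎  █          ┃     
┠───────────────┃█    @ █          ┃     
┃          │Next┃█┏━━━━━━━━━━━━━━━━━━┓   
┃          │ ▒  ┃M┃ Minesweeper      ┃   
┃          │▒▒▒ ┃ ┠──────────────────┨   
┃          │    ┃ ┃■■■■■■■■■■        ┃   
┃          │    ┃ ┃■■■■■■■■■■        ┃   
┃          │    ┗━┃■■■■■■■■■■        ┃   
┃          │Score:┃■■■■■■■■■■        ┃   
┃          │0     ┃■■■■■■■■■■        ┃   
┃          │      ┃■■■■■■■■■■        ┃   
┃          │      ┃■■■■■■■■■■        ┃   
┃          │      ┃■■■■■■■■■■        ┃   
┗━━━━━━━━━━━━━━━━━┃■■■■■■■■■■        ┃   
                  ┃■■■■■■■■■■        ┃   
                  ┃                  ┃   
                  ┃                  ┃   
                  ┃                  ┃   


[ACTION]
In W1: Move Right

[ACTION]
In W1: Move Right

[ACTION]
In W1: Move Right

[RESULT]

                ┃█◎█  █ █          ┃     
┏━━━━━━━━━━━━━━━┃█□ █  □█          ┃     
┃ Tetris        ┃█◎  ◎  █          ┃     
┠───────────────┃█     @█          ┃     
┃          │Next┃█┏━━━━━━━━━━━━━━━━━━┓   
┃          │ ▒  ┃M┃ Minesweeper      ┃   
┃          │▒▒▒ ┃ ┠──────────────────┨   
┃          │    ┃ ┃■■■■■■■■■■        ┃   
┃          │    ┃ ┃■■■■■■■■■■        ┃   
┃          │    ┗━┃■■■■■■■■■■        ┃   
┃          │Score:┃■■■■■■■■■■        ┃   
┃          │0     ┃■■■■■■■■■■        ┃   
┃          │      ┃■■■■■■■■■■        ┃   
┃          │      ┃■■■■■■■■■■        ┃   
┃          │      ┃■■■■■■■■■■        ┃   
┗━━━━━━━━━━━━━━━━━┃■■■■■■■■■■        ┃   
                  ┃■■■■■■■■■■        ┃   
                  ┃                  ┃   
                  ┃                  ┃   
                  ┃                  ┃   


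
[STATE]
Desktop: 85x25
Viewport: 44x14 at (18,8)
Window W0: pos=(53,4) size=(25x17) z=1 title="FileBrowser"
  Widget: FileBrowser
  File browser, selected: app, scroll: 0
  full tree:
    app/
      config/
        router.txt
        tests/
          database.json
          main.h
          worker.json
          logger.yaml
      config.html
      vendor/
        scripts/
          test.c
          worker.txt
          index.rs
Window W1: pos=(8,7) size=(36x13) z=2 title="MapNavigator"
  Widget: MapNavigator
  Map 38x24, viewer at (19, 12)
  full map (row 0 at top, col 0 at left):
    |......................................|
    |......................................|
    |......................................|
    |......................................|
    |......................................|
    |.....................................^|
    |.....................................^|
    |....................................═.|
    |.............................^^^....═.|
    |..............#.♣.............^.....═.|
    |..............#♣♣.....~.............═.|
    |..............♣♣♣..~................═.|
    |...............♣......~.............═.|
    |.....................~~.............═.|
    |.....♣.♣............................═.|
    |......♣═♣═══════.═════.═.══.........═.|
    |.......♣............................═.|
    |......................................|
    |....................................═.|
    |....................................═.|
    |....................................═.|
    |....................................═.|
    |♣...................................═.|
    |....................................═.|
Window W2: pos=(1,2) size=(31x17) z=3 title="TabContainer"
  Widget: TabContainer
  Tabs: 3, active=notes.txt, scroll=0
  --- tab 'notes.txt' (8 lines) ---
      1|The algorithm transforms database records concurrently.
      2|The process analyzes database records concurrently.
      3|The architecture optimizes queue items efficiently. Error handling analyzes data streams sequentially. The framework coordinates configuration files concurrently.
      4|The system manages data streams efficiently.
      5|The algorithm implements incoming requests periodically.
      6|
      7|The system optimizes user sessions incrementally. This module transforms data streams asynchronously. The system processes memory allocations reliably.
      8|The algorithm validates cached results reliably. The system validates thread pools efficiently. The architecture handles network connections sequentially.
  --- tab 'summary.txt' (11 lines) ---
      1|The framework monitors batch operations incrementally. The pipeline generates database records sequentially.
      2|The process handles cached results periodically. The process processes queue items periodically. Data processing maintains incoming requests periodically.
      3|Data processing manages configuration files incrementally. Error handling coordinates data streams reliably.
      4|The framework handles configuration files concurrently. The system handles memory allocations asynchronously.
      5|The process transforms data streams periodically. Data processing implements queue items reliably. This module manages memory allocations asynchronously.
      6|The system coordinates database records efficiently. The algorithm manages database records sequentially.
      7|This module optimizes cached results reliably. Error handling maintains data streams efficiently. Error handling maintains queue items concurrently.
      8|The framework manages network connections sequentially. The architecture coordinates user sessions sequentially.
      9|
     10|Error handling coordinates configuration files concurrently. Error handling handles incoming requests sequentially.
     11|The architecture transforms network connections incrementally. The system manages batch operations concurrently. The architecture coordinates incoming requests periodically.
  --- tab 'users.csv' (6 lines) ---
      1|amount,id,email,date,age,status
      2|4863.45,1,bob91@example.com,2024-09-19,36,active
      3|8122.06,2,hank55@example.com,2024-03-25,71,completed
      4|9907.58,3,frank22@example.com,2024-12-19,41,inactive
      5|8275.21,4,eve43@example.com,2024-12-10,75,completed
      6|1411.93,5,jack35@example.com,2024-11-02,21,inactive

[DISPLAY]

yzes database┃           ┃         ┃    [+] 
 optimizes qu┃───────────┨         ┃    conf
es data strea┃....^^^....┃         ┃    [+] 
plements inco┃.....^.....┃         ┃        
             ┃...........┃         ┃        
izes user ses┃...........┃         ┃        
lidates cache┃...........┃         ┃        
             ┃...........┃         ┃        
             ┃...........┃         ┃        
             ┃══.........┃         ┃        
━━━━━━━━━━━━━┛...........┃         ┃        
━━━━━━━━━━━━━━━━━━━━━━━━━┛         ┃        
                                   ┗━━━━━━━━
                                            


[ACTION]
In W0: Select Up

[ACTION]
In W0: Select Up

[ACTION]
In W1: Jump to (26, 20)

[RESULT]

yzes database┃           ┃         ┃    [+] 
 optimizes qu┃───────────┨         ┃    conf
es data strea┃....═.     ┃         ┃    [+] 
plements inco┃......     ┃         ┃        
             ┃....═.     ┃         ┃        
izes user ses┃....═.     ┃         ┃        
lidates cache┃....═.     ┃         ┃        
             ┃....═.     ┃         ┃        
             ┃....═.     ┃         ┃        
             ┃....═.     ┃         ┃        
━━━━━━━━━━━━━┛           ┃         ┃        
━━━━━━━━━━━━━━━━━━━━━━━━━┛         ┃        
                                   ┗━━━━━━━━
                                            


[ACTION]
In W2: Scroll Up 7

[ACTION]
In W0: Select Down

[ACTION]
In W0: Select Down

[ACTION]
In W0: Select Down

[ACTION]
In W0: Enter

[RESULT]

yzes database┃           ┃         ┃    [+] 
 optimizes qu┃───────────┨         ┃    conf
es data strea┃....═.     ┃         ┃  > [-] 
plements inco┃......     ┃         ┃      [+
             ┃....═.     ┃         ┃        
izes user ses┃....═.     ┃         ┃        
lidates cache┃....═.     ┃         ┃        
             ┃....═.     ┃         ┃        
             ┃....═.     ┃         ┃        
             ┃....═.     ┃         ┃        
━━━━━━━━━━━━━┛           ┃         ┃        
━━━━━━━━━━━━━━━━━━━━━━━━━┛         ┃        
                                   ┗━━━━━━━━
                                            
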